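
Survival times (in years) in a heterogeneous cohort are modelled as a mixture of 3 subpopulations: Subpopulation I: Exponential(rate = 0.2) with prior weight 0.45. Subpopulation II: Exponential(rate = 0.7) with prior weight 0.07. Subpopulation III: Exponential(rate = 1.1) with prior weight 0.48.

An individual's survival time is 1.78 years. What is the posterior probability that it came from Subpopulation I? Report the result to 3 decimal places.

The responsibility of component k is π_k f_k(x) divided by Σ_j π_j f_j(x).
Exponential densities:
  L_I = 0.2·e^(−0.2·1.78) = 0.2·e^(−0.3560) = 0.140095
  L_II = 0.7·e^(−0.7·1.78) = 0.7·e^(−1.2460) = 0.201357
  L_III = 1.1·e^(−1.1·1.78) = 1.1·e^(−1.9580) = 0.155254
Weight by the priors:
  π_I·L_I = 0.45 × 0.140095 = 0.0630425
  π_II·L_II = 0.07 × 0.201357 = 0.014095
  π_III·L_III = 0.48 × 0.155254 = 0.0745221
Sum: 0.0630425 + 0.014095 + 0.0745221 = 0.15166
Responsibility of Subpopulation I: 0.0630425 / 0.15166 ≈ 0.416

0.416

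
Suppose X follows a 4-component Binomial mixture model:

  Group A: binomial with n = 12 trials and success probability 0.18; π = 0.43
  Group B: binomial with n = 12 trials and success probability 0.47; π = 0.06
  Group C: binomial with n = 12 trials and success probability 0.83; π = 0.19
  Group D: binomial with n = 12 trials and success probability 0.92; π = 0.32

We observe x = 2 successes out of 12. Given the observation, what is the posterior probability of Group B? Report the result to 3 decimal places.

0.012

P(component k | x) = P(Z=k)·f_k(x) / marginal(x), where marginal(x) = Σ_j P(Z=j)·f_j(x).
Evaluate each component's likelihood at the observed value:
  L_A = 0.293919
  L_B = 0.0254975
  L_C = 9.1662e-07
  L_D = 5.99818e-10
Weight by the priors:
  P(Z=A)·L_A = 0.43 × 0.293919 = 0.126385
  P(Z=B)·L_B = 0.06 × 0.0254975 = 0.00152985
  P(Z=C)·L_C = 0.19 × 9.1662e-07 = 1.74158e-07
  P(Z=D)·L_D = 0.32 × 5.99818e-10 = 1.91942e-10
Normaliser: 0.126385 + 0.00152985 + 1.74158e-07 + 1.91942e-10 = 0.127915
P(Group B | 2 successes out of 12) ≈ 0.012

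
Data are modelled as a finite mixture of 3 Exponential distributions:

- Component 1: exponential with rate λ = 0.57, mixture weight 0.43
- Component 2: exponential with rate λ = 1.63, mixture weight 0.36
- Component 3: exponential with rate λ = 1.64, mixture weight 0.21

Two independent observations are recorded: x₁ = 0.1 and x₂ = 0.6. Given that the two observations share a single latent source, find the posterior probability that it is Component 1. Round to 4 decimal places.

0.1620

Posterior ∝ prior × likelihood, so P(k | x) ∝ P(Z=k) f_k(x); normalise over all components.
Since both observations come from the same component, the likelihood for component k is f_k(x₁)·f_k(x₂).
  f_1 = [0.57·e^(−0.57·0.1) = 0.57·e^(−0.0570) = 0.538419] × [0.404898] = 0.218005
  f_2 = [1.63·e^(−1.63·0.1) = 1.63·e^(−0.1630) = 1.38483] × [0.612982] = 0.848878
  f_3 = [1.64·e^(−1.64·0.1) = 1.64·e^(−0.1640) = 1.39194] × [0.613053] = 0.853331
Multiply by the mixture weights:
  P(Z=1)·f_1 = 0.43 × 0.218005 = 0.0937421
  P(Z=2)·f_2 = 0.36 × 0.848878 = 0.305596
  P(Z=3)·f_3 = 0.21 × 0.853331 = 0.1792
Denominator: 0.0937421 + 0.305596 + 0.1792 = 0.578538
P(Component 1 | x₁, x₂) ≈ 0.1620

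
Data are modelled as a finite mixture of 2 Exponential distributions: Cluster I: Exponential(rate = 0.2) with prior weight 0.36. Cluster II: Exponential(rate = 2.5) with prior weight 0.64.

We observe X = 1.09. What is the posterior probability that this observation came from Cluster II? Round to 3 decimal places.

The responsibility of component k is w_k f_k(x) divided by Σ_j w_j f_j(x).
Evaluate each component's likelihood at the observed value:
  f_I = 0.160825
  f_II = 0.163866
Unnormalised posteriors:
  w_I·f_I = 0.36 × 0.160825 = 0.057897
  w_II·f_II = 0.64 × 0.163866 = 0.104874
Sum: 0.057897 + 0.104874 = 0.162771
Responsibility of Cluster II: 0.104874 / 0.162771 ≈ 0.644

0.644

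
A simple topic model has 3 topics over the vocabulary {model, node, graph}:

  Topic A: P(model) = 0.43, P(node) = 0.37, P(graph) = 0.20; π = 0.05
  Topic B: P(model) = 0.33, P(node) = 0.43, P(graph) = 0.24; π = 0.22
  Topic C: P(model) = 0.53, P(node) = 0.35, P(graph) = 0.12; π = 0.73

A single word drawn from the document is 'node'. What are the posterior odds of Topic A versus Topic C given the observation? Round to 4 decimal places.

Since P(k|x) ∝ π_k f_k(x), the posterior odds are π_i f_i(x) / (π_j f_j(x)).
Component likelihoods at x = 'node':
  p_A = P(node | comp) = 0.37
  p_B = P(node | comp) = 0.43
  p_C = P(node | comp) = 0.35
Odds = (0.05/0.73) × (0.37/0.35) = 0.0684932 × 1.05714 ≈ 0.0724

0.0724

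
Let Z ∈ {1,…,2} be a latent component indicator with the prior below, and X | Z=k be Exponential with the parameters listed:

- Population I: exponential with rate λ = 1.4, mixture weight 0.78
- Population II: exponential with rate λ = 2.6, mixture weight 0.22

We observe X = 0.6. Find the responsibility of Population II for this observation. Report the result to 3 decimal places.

0.203

Posterior ∝ prior × likelihood, so P(k | x) ∝ P(Z=k) f_k(x); normalise over all components.
Evaluate each component's likelihood at the observed value:
  L_I = 1.4·e^(−1.4·0.6) = 1.4·e^(−0.8400) = 0.604395
  L_II = 2.6·e^(−2.6·0.6) = 2.6·e^(−1.5600) = 0.546354
Multiply by the mixture weights:
  P(Z=I)·L_I = 0.78 × 0.604395 = 0.471428
  P(Z=II)·L_II = 0.22 × 0.546354 = 0.120198
Marginal: 0.471428 + 0.120198 = 0.591626
P(Population II | the observation) = 0.120198 / 0.591626 ≈ 0.203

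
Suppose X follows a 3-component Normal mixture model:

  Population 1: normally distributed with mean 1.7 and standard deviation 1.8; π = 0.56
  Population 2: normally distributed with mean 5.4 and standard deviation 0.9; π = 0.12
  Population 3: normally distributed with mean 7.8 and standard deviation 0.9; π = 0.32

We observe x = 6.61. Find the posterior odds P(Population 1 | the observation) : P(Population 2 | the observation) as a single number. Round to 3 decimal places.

0.140

The posterior odds equal the prior odds times the likelihood ratio: (π_i/π_j)·(f_i(x)/f_j(x)).
Component likelihoods at x = 6.61:
  p_1 = 0.00536901
  p_2 = 0.179542
  p_3 = 0.184942
Posterior odds = (π_1·p_1) / (π_2·p_2) = (0.56·0.00536901) / (0.12·0.179542) = 0.00300665 / 0.0215451 ≈ 0.140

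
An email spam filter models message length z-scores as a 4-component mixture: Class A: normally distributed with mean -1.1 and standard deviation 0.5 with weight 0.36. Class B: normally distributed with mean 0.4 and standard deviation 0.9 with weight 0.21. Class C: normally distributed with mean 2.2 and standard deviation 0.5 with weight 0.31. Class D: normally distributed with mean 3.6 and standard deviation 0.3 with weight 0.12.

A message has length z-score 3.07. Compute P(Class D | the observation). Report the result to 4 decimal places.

By Bayes' theorem, P(k | x) = w_k f_k(x) / Σ_j w_j f_j(x).
Normal densities:
  L_A = (1/(0.5·√(2π)))·exp(−(3.07−-1.1)²/(2·0.5²)) = 0.797885·exp(-34.77780) = 6.28251e-16
  L_B = (1/(0.9·√(2π)))·exp(−(3.07−0.4)²/(2·0.9²)) = 0.443269·exp(-4.40056) = 0.00543914
  L_C = (1/(0.5·√(2π)))·exp(−(3.07−2.2)²/(2·0.5²)) = 0.797885·exp(-1.51380) = 0.175592
  L_D = (1/(0.3·√(2π)))·exp(−(3.07−3.6)²/(2·0.3²)) = 1.329808·exp(-1.56056) = 0.279285
Unnormalised posteriors:
  w_A·L_A = 0.36 × 6.28251e-16 = 2.2617e-16
  w_B·L_B = 0.21 × 0.00543914 = 0.00114222
  w_C·L_C = 0.31 × 0.175592 = 0.0544336
  w_D·L_D = 0.12 × 0.279285 = 0.0335142
Normaliser: 2.2617e-16 + 0.00114222 + 0.0544336 + 0.0335142 = 0.08909
So the posterior for Class D is 0.0335142 / 0.08909 ≈ 0.3762.

0.3762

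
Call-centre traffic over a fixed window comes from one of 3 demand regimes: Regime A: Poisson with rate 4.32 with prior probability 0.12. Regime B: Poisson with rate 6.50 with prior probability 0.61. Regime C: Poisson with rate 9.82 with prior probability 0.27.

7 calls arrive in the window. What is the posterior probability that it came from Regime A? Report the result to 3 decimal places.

0.072

The responsibility of component k is P(Z=k) f_k(x) divided by Σ_j P(Z=j) f_j(x).
Component likelihoods at x = 7 calls:
  f_A = e^(−4.32)·4.32^7/7! = 0.0740975
  f_B = e^(−6.50)·6.50^7/7! = 0.146234
  f_C = e^(−9.82)·9.82^7/7! = 0.0949682
Multiply by the mixture weights:
  P(Z=A)·f_A = 0.12 × 0.0740975 = 0.0088917
  P(Z=B)·f_B = 0.61 × 0.146234 = 0.0892028
  P(Z=C)·f_C = 0.27 × 0.0949682 = 0.0256414
Marginal: 0.0088917 + 0.0892028 + 0.0256414 = 0.123736
P(Regime A | the observation) = 0.0088917 / 0.123736 ≈ 0.072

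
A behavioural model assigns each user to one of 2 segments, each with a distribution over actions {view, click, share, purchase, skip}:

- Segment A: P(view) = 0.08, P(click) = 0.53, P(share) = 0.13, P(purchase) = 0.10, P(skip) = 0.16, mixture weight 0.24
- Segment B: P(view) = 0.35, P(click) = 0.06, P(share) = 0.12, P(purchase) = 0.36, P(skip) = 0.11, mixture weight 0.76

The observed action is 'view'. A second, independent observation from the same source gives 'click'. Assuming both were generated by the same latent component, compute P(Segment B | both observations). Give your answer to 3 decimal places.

0.611

Posterior ∝ prior × likelihood, so P(k | x) ∝ π_k f_k(x); normalise over all components.
Since both observations come from the same component, the likelihood for component k is f_k(x₁)·f_k(x₂).
  L_A = [0.08] × [0.53] = 0.0424
  L_B = [0.35] × [0.06] = 0.021
Unnormalised posteriors:
  π_A·L_A = 0.24 × 0.0424 = 0.010176
  π_B·L_B = 0.76 × 0.021 = 0.01596
Normaliser: 0.010176 + 0.01596 = 0.026136
P(Segment B | data) = 0.01596 / 0.026136 ≈ 0.611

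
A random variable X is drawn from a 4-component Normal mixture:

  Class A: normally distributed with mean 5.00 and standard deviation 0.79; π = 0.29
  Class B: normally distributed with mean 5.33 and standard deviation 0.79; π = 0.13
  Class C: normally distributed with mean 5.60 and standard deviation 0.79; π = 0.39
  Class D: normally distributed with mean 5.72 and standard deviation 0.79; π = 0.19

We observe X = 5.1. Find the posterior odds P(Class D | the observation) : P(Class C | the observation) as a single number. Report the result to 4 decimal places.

0.4374

Posterior odds = (w_i f_i(x)) / (w_j f_j(x)); the normalising sum cancels.
Normal densities:
  L_A = (1/(0.79·√(2π)))·exp(−(5.1−5.00)²/(2·0.79²)) = 0.504990·exp(-0.00801) = 0.500961
  L_B = (1/(0.79·√(2π)))·exp(−(5.1−5.33)²/(2·0.79²)) = 0.504990·exp(-0.04238) = 0.484035
  L_C = (1/(0.79·√(2π)))·exp(−(5.1−5.60)²/(2·0.79²)) = 0.504990·exp(-0.20029) = 0.413332
  L_D = (1/(0.79·√(2π)))·exp(−(5.1−5.72)²/(2·0.79²)) = 0.504990·exp(-0.30796) = 0.371139
Odds = (0.19/0.39) × (0.371139/0.413332) = 0.487179 × 0.897919 ≈ 0.4374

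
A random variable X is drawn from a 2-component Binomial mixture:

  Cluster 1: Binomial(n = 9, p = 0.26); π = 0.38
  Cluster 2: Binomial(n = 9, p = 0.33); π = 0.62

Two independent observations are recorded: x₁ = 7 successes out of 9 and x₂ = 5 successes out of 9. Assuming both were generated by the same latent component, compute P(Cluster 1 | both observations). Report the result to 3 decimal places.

0.060

Apply Bayes' rule: the posterior for each component is proportional to its prior times its likelihood at x.
Since both observations come from the same component, the likelihood for component k is f_k(x₁)·f_k(x₂).
  L_1 = [C(9,7)·0.26^7·0.74^2 = 36·8.03181e-05·0.5476 = 0.00158336] × [0.0448915] = 7.10794e-05
  L_2 = [C(9,7)·0.33^7·0.67^2 = 36·0.000426184·0.4489 = 0.00688731] × [0.0993664] = 0.000684367
Weight by the priors:
  π_1·L_1 = 0.38 × 7.10794e-05 = 2.70102e-05
  π_2·L_2 = 0.62 × 0.000684367 = 0.000424308
Sum: 2.70102e-05 + 0.000424308 = 0.000451318
P(Cluster 1 | x₁, x₂) ≈ 0.060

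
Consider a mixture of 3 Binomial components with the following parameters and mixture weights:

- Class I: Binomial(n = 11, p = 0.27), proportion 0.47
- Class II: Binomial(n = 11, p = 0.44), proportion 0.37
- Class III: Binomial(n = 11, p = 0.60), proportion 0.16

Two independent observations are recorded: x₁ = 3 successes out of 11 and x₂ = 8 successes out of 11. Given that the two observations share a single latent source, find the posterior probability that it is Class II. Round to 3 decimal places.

The responsibility of component k is P(Z=k) f_k(x) divided by Σ_j P(Z=j) f_j(x).
Since both observations come from the same component, the likelihood for component k is f_k(x₁)·f_k(x₂).
  p_I = [C(11,3)·0.27^3·0.73^8 = 165·0.019683·0.080646 = 0.261914] × [0.00181285] = 0.000474811
  p_II = [C(11,3)·0.44^3·0.56^8 = 165·0.085184·0.00967173 = 0.13594] × [0.040707] = 0.0055337
  p_III = [C(11,3)·0.60^3·0.40^8 = 165·0.216·0.00065536 = 0.023357] × [0.177367] = 0.00414278
Prior × likelihood for each component:
  P(Z=I)·p_I = 0.47 × 0.000474811 = 0.000223161
  P(Z=II)·p_II = 0.37 × 0.0055337 = 0.00204747
  P(Z=III)·p_III = 0.16 × 0.00414278 = 0.000662844
Normaliser: 0.000223161 + 0.00204747 + 0.000662844 = 0.00293347
P(Class II | data) = 0.00204747 / 0.00293347 ≈ 0.698

0.698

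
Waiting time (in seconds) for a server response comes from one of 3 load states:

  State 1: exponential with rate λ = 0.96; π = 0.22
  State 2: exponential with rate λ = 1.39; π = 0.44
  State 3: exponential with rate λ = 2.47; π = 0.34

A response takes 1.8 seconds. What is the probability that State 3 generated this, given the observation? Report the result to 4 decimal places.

By Bayes' theorem, P(k | x) = π_k f_k(x) / Σ_j π_j f_j(x).
Component likelihoods at x = 1.8 seconds:
  L_1 = 0.96·e^(−0.96·1.8) = 0.96·e^(−1.7280) = 0.170534
  L_2 = 1.39·e^(−1.39·1.8) = 1.39·e^(−2.5020) = 0.11387
  L_3 = 2.47·e^(−2.47·1.8) = 2.47·e^(−4.4460) = 0.0289617
Unnormalised posteriors:
  π_1·L_1 = 0.22 × 0.170534 = 0.0375174
  π_2·L_2 = 0.44 × 0.11387 = 0.0501029
  π_3·L_3 = 0.34 × 0.0289617 = 0.00984697
Marginal: 0.0375174 + 0.0501029 + 0.00984697 = 0.0974673
P(State 3 | data) = 0.00984697 / 0.0974673 ≈ 0.1010

0.1010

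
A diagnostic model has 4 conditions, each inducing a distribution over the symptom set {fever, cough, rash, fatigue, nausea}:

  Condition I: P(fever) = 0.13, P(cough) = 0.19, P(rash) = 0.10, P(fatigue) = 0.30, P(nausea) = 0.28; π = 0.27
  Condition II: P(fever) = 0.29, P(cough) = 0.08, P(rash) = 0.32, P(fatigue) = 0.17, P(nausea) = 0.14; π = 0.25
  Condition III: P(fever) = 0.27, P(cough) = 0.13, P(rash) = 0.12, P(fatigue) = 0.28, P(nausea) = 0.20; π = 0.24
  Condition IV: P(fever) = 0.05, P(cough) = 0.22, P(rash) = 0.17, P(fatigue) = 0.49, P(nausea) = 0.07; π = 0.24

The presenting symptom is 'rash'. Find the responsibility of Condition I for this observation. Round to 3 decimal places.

0.153

P(component k | x) = w_k·f_k(x) / marginal(x), where marginal(x) = Σ_j w_j·f_j(x).
Component likelihoods at x = 'rash':
  L_I = P(rash | comp) = 0.10
  L_II = P(rash | comp) = 0.32
  L_III = P(rash | comp) = 0.12
  L_IV = P(rash | comp) = 0.17
Weight by the priors:
  w_I·L_I = 0.27 × 0.1 = 0.027
  w_II·L_II = 0.25 × 0.32 = 0.08
  w_III·L_III = 0.24 × 0.12 = 0.0288
  w_IV·L_IV = 0.24 × 0.17 = 0.0408
Normaliser: 0.027 + 0.08 + 0.0288 + 0.0408 = 0.1766
P(Condition I | x) ≈ 0.153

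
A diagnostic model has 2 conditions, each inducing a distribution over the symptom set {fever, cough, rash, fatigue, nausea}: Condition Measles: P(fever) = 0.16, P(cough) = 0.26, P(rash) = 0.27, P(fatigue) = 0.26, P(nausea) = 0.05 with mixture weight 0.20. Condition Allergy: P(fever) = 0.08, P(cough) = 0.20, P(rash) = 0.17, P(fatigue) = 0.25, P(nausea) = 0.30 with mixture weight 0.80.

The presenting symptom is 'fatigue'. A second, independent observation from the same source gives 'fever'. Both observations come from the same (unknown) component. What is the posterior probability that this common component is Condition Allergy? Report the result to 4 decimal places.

By Bayes' theorem, P(k | x) = w_k f_k(x) / Σ_j w_j f_j(x).
Since both observations come from the same component, the likelihood for component k is f_k(x₁)·f_k(x₂).
  p_Measles = [0.26] × [0.16] = 0.0416
  p_Allergy = [0.25] × [0.08] = 0.02
Multiply by the mixture weights:
  w_Measles·p_Measles = 0.20 × 0.0416 = 0.00832
  w_Allergy·p_Allergy = 0.80 × 0.02 = 0.016
Normaliser: 0.00832 + 0.016 = 0.02432
Responsibility of Condition Allergy: 0.016 / 0.02432 ≈ 0.6579

0.6579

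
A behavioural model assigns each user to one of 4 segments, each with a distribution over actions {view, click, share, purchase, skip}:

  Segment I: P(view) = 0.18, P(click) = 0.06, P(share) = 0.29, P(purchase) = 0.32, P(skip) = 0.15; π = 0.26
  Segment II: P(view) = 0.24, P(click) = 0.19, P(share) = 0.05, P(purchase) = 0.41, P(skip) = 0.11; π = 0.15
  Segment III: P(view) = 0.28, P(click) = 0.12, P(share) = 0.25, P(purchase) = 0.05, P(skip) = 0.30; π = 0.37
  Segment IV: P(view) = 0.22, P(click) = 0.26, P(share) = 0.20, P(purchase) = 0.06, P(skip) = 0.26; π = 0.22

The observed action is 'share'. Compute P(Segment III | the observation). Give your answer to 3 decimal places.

Posterior ∝ prior × likelihood, so P(k | x) ∝ w_k f_k(x); normalise over all components.
Component likelihoods at x = 'share':
  f_I = 0.29
  f_II = 0.05
  f_III = 0.25
  f_IV = 0.2
Unnormalised posteriors:
  w_I·f_I = 0.26 × 0.29 = 0.0754
  w_II·f_II = 0.15 × 0.05 = 0.0075
  w_III·f_III = 0.37 × 0.25 = 0.0925
  w_IV·f_IV = 0.22 × 0.2 = 0.044
Sum: 0.0754 + 0.0075 + 0.0925 + 0.044 = 0.2194
P(Segment III | x) ≈ 0.422

0.422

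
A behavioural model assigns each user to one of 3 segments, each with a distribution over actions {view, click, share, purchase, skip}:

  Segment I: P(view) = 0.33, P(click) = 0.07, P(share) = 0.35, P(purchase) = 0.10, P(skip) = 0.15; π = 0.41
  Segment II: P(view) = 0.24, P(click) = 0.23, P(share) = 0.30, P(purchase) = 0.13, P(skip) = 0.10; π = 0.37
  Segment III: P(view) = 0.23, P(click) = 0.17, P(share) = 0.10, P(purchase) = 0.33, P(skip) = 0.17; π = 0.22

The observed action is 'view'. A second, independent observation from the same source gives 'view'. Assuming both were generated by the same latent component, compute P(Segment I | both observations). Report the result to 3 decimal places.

0.575

By Bayes' theorem, P(k | x) = π_k f_k(x) / Σ_j π_j f_j(x).
Since both observations come from the same component, the likelihood for component k is f_k(x₁)·f_k(x₂).
  f_I = [P(view | comp) = 0.33] × [0.33] = 0.1089
  f_II = [P(view | comp) = 0.24] × [0.24] = 0.0576
  f_III = [P(view | comp) = 0.23] × [0.23] = 0.0529
Multiply by the mixture weights:
  π_I·f_I = 0.41 × 0.1089 = 0.044649
  π_II·f_II = 0.37 × 0.0576 = 0.021312
  π_III·f_III = 0.22 × 0.0529 = 0.011638
Evidence: 0.044649 + 0.021312 + 0.011638 = 0.077599
P(Segment I | x₁,x₂) ≈ 0.575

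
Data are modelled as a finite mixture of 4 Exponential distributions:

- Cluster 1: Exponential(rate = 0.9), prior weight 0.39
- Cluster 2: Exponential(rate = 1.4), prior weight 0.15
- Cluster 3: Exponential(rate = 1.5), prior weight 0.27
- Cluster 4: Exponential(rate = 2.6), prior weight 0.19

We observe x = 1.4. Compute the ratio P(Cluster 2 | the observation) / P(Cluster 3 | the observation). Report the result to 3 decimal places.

0.596

Posterior odds = (π_i f_i(x)) / (π_j f_j(x)); the normalising sum cancels.
Exponential densities:
  L_1 = 0.255289
  L_2 = 0.197202
  L_3 = 0.183685
  L_4 = 0.0682561
0.0295803 / 0.0495949 ≈ 0.596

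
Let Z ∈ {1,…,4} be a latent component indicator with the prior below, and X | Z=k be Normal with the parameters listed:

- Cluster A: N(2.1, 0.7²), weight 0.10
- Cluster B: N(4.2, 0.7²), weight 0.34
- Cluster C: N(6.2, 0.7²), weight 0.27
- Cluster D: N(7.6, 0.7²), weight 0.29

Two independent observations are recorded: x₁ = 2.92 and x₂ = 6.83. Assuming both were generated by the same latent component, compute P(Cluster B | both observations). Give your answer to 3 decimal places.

Posterior ∝ prior × likelihood, so P(k | x) ∝ P(Z=k) f_k(x); normalise over all components.
Since both observations come from the same component, the likelihood for component k is f_k(x₁)·f_k(x₂).
  L_A = [0.286968] × [6.9357e-11] = 1.99032e-11
  L_B = [0.107088] × [0.000490383] = 5.25143e-05
  L_C = [9.73072e-06] × [0.380122] = 3.69886e-06
  L_D = [1.12098e-10] × [0.311217] = 3.48867e-11
Multiply by the mixture weights:
  P(Z=A)·L_A = 0.10 × 1.99032e-11 = 1.99032e-12
  P(Z=B)·L_B = 0.34 × 5.25143e-05 = 1.78549e-05
  P(Z=C)·L_C = 0.27 × 3.69886e-06 = 9.98692e-07
  P(Z=D)·L_D = 0.29 × 3.48867e-11 = 1.01171e-11
Evidence: 1.99032e-12 + 1.78549e-05 + 9.98692e-07 + 1.01171e-11 = 1.88536e-05
Responsibility of Cluster B: 1.78549e-05 / 1.88536e-05 ≈ 0.947

0.947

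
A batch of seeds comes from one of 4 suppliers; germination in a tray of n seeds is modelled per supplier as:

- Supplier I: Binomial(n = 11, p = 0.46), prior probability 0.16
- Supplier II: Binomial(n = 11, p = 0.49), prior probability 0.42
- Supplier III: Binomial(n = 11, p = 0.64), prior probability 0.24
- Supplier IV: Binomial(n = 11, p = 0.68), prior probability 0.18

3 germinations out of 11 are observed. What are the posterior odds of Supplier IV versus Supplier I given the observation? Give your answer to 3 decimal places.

Only the two components matter; the odds are (π_i f_i(x)) / (π_j f_j(x)).
Evaluate each component's likelihood at the observed value:
  f_I = C(11,3)·0.46^3·0.54^8 = 165·0.097336·0.0072302 = 0.11612
  f_II = C(11,3)·0.49^3·0.51^8 = 165·0.117649·0.00457679 = 0.0888451
  f_III = C(11,3)·0.64^3·0.36^8 = 165·0.262144·0.000282111 = 0.0122024
  f_IV = C(11,3)·0.68^3·0.32^8 = 165·0.314432·0.000109951 = 0.00570441
Odds = (0.18/0.16) × (0.00570441/0.11612) = 1.125 × 0.049125 ≈ 0.055

0.055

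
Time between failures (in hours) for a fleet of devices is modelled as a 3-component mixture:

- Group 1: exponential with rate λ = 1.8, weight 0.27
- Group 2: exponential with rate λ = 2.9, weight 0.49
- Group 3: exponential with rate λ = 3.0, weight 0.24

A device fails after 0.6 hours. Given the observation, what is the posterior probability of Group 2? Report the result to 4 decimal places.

By Bayes' theorem, P(k | x) = π_k f_k(x) / Σ_j π_j f_j(x).
Evaluate each component's likelihood at the observed value:
  p_1 = 0.611272
  p_2 = 0.509009
  p_3 = 0.495897
Multiply by the mixture weights:
  π_1·p_1 = 0.27 × 0.611272 = 0.165043
  π_2·p_2 = 0.49 × 0.509009 = 0.249414
  π_3·p_3 = 0.24 × 0.495897 = 0.119015
Sum: 0.165043 + 0.249414 + 0.119015 = 0.533473
Responsibility of Group 2: 0.249414 / 0.533473 ≈ 0.4675

0.4675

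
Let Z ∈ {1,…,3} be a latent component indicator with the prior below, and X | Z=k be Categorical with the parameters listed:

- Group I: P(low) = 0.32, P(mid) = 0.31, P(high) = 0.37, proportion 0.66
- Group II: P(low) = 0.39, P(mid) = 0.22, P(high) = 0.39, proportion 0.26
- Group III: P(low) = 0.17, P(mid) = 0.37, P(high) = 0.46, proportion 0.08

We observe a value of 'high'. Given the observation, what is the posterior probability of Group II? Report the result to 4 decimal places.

0.2652

P(component k | x) = P(Z=k)·f_k(x) / marginal(x), where marginal(x) = Σ_j P(Z=j)·f_j(x).
Component likelihoods at x = 'high':
  f_I = 0.37
  f_II = 0.39
  f_III = 0.46
Prior × likelihood for each component:
  P(Z=I)·f_I = 0.66 × 0.37 = 0.2442
  P(Z=II)·f_II = 0.26 × 0.39 = 0.1014
  P(Z=III)·f_III = 0.08 × 0.46 = 0.0368
Evidence: 0.2442 + 0.1014 + 0.0368 = 0.3824
Responsibility of Group II: 0.1014 / 0.3824 ≈ 0.2652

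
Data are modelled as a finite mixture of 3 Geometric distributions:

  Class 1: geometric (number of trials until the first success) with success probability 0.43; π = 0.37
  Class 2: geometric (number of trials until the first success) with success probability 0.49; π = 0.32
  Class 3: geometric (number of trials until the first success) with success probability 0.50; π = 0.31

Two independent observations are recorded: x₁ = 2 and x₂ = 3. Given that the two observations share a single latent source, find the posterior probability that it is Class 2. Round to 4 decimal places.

P(component k | x) = w_k·f_k(x) / marginal(x), where marginal(x) = Σ_j w_j·f_j(x).
Since both observations come from the same component, the likelihood for component k is f_k(x₁)·f_k(x₂).
  p_1 = [0.43·(1−0.43)^1 = 0.43·0.57 = 0.2451] × [0.139707] = 0.0342422
  p_2 = [0.49·(1−0.49)^1 = 0.49·0.51 = 0.2499] × [0.127449] = 0.0318495
  p_3 = [0.50·(1−0.50)^1 = 0.50·0.5 = 0.25] × [0.125] = 0.03125
Prior × likelihood for each component:
  w_1·p_1 = 0.37 × 0.0342422 = 0.0126696
  w_2·p_2 = 0.32 × 0.0318495 = 0.0101918
  w_3·p_3 = 0.31 × 0.03125 = 0.0096875
Denominator: 0.0126696 + 0.0101918 + 0.0096875 = 0.032549
P(Class 2 | x) = 0.0101918 / 0.032549 ≈ 0.3131

0.3131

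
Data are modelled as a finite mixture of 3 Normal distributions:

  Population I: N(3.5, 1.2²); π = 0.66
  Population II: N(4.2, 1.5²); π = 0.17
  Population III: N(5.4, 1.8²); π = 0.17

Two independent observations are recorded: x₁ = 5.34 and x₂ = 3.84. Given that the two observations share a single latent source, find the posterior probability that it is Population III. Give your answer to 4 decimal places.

0.1587

The responsibility of component k is P(Z=k) f_k(x) divided by Σ_j P(Z=j) f_j(x).
Since both observations come from the same component, the likelihood for component k is f_k(x₁)·f_k(x₂).
  p_I = [(1/(1.2·√(2π)))·exp(−(5.34−3.5)²/(2·1.2²)) = 0.332452·exp(-1.17556) = 0.10261] × [0.319372] = 0.0327709
  p_II = [(1/(1.5·√(2π)))·exp(−(5.34−4.2)²/(2·1.5²)) = 0.265962·exp(-0.28880) = 0.199248] × [0.258411] = 0.051488
  p_III = [(1/(1.8·√(2π)))·exp(−(5.34−5.4)²/(2·1.8²)) = 0.221635·exp(-0.00056) = 0.221512] × [0.152242] = 0.0337235
Unnormalised posteriors:
  P(Z=I)·p_I = 0.66 × 0.0327709 = 0.0216288
  P(Z=II)·p_II = 0.17 × 0.051488 = 0.00875295
  P(Z=III)·p_III = 0.17 × 0.0337235 = 0.00573299
Evidence: 0.0216288 + 0.00875295 + 0.00573299 = 0.0361147
Responsibility of Population III: 0.00573299 / 0.0361147 ≈ 0.1587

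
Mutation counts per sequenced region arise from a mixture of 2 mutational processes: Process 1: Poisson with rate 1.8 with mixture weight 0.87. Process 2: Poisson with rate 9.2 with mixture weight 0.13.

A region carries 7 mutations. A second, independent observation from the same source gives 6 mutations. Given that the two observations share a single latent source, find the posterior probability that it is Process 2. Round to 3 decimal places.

P(component k | x) = P(Z=k)·f_k(x) / marginal(x), where marginal(x) = Σ_j P(Z=j)·f_j(x).
Since both observations come from the same component, the likelihood for component k is f_k(x₁)·f_k(x₂).
  p_1 = [e^(−1.8)·1.8^7/7! = 0.00200792] × [0.00780859] = 1.5679e-05
  p_2 = [e^(−9.2)·9.2^7/7! = 0.111834] × [0.0850913] = 0.00951613
Unnormalised posteriors:
  P(Z=1)·p_1 = 0.87 × 1.5679e-05 = 1.36408e-05
  P(Z=2)·p_2 = 0.13 × 0.00951613 = 0.0012371
Evidence: 1.36408e-05 + 0.0012371 = 0.00125074
So the posterior for Process 2 is 0.0012371 / 0.00125074 ≈ 0.989.

0.989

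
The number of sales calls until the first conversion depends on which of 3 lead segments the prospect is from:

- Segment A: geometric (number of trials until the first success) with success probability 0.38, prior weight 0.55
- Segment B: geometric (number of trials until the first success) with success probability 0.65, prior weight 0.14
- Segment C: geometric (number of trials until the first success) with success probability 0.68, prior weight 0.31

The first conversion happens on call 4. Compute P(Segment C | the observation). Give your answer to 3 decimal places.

Posterior ∝ prior × likelihood, so P(k | x) ∝ π_k f_k(x); normalise over all components.
Evaluate each component's likelihood at the observed value:
  p_A = 0.0905646
  p_B = 0.0278687
  p_C = 0.0222822
Prior × likelihood for each component:
  π_A·p_A = 0.55 × 0.0905646 = 0.0498106
  π_B·p_B = 0.14 × 0.0278687 = 0.00390162
  π_C·p_C = 0.31 × 0.0222822 = 0.00690749
Marginal: 0.0498106 + 0.00390162 + 0.00690749 = 0.0606197
Responsibility of Segment C: 0.00690749 / 0.0606197 ≈ 0.114

0.114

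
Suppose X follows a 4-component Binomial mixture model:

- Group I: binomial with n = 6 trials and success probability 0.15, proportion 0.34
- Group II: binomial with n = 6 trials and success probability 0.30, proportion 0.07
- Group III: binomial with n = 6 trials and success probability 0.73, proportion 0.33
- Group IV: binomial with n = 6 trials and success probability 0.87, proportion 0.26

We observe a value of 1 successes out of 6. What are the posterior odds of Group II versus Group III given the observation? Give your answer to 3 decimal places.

10.211

Only the two components matter; the odds are (w_i f_i(x)) / (w_j f_j(x)).
Component likelihoods at x = 1 successes out of 6:
  f_I = C(6,1)·0.15^1·0.85^5 = 6·0.15·0.443705 = 0.399335
  f_II = C(6,1)·0.30^1·0.70^5 = 6·0.3·0.16807 = 0.302526
  f_III = C(6,1)·0.73^1·0.27^5 = 6·0.73·0.00143489 = 0.00628482
  f_IV = C(6,1)·0.87^1·0.13^5 = 6·0.87·3.71293e-05 = 0.000193815
Odds = (0.07/0.33) × (0.302526/0.00628482) = 0.212121 × 48.136 ≈ 10.211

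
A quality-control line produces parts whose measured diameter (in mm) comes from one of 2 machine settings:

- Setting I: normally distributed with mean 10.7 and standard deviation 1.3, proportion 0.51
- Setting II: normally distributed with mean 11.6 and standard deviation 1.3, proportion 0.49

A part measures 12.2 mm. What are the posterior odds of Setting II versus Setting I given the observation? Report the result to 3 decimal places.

Since P(k|x) ∝ w_k f_k(x), the posterior odds are w_i f_i(x) / (w_j f_j(x)).
Component likelihoods at x = 12.2 mm:
  p_I = (1/(1.3·√(2π)))·exp(−(12.2−10.7)²/(2·1.3²)) = 0.306879·exp(-0.66568) = 0.157712
  p_II = (1/(1.3·√(2π)))·exp(−(12.2−11.6)²/(2·1.3²)) = 0.306879·exp(-0.10651) = 0.275874
0.135178 / 0.0804332 ≈ 1.681

1.681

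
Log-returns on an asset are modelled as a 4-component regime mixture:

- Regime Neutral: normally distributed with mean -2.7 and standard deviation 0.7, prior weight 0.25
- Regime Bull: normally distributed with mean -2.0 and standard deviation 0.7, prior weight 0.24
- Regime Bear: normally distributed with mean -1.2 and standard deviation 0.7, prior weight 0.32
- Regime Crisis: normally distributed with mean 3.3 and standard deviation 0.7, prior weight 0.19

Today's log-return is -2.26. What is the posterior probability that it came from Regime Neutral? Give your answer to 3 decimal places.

0.387

The responsibility of component k is P(Z=k) f_k(x) divided by Σ_j P(Z=j) f_j(x).
Component likelihoods at x = -2.26:
  f_Neutral = 0.467753
  f_Bull = 0.53193
  f_Bear = 0.181084
  f_Crisis = 1.13819e-14
Unnormalised posteriors:
  P(Z=Neutral)·f_Neutral = 0.25 × 0.467753 = 0.116938
  P(Z=Bull)·f_Bull = 0.24 × 0.53193 = 0.127663
  P(Z=Bear)·f_Bear = 0.32 × 0.181084 = 0.0579469
  P(Z=Crisis)·f_Crisis = 0.19 × 1.13819e-14 = 2.16256e-15
Sum: 0.116938 + 0.127663 + 0.0579469 + 2.16256e-15 = 0.302548
P(Regime Neutral | the observation) = 0.116938 / 0.302548 ≈ 0.387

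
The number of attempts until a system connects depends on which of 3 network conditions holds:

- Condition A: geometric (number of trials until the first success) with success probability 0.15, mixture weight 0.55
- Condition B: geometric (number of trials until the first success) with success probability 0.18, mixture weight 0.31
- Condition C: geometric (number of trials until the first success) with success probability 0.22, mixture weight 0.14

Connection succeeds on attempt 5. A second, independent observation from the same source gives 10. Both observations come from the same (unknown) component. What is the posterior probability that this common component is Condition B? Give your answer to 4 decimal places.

0.3014

P(component k | x) = π_k·f_k(x) / marginal(x), where marginal(x) = Σ_j π_j·f_j(x).
Since both observations come from the same component, the likelihood for component k is f_k(x₁)·f_k(x₂).
  f_A = [0.15·(1−0.15)^4 = 0.15·0.522006 = 0.0783009] × [0.0347425] = 0.00272037
  f_B = [0.18·(1−0.18)^4 = 0.18·0.452122 = 0.0813819] × [0.0301715] = 0.00245542
  f_C = [0.22·(1−0.22)^4 = 0.22·0.370151 = 0.0814331] × [0.0235112] = 0.00191459
Weight by the priors:
  π_A·f_A = 0.55 × 0.00272037 = 0.00149621
  π_B·f_B = 0.31 × 0.00245542 = 0.000761179
  π_C·f_C = 0.14 × 0.00191459 = 0.000268042
Normaliser: 0.00149621 + 0.000761179 + 0.000268042 = 0.00252543
P(Condition B | data) = 0.000761179 / 0.00252543 ≈ 0.3014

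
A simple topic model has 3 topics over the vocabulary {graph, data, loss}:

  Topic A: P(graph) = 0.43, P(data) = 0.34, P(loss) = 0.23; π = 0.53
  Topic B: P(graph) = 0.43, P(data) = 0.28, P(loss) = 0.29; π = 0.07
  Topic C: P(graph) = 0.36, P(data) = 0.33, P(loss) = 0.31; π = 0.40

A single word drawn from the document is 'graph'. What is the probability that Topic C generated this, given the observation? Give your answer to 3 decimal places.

Apply Bayes' rule: the posterior for each component is proportional to its prior times its likelihood at x.
Categorical probabilities:
  p_A = P(graph | comp) = 0.43
  p_B = P(graph | comp) = 0.43
  p_C = P(graph | comp) = 0.36
Prior × likelihood for each component:
  π_A·p_A = 0.53 × 0.43 = 0.2279
  π_B·p_B = 0.07 × 0.43 = 0.0301
  π_C·p_C = 0.40 × 0.36 = 0.144
Normaliser: 0.2279 + 0.0301 + 0.144 = 0.402
So the posterior for Topic C is 0.144 / 0.402 ≈ 0.358.

0.358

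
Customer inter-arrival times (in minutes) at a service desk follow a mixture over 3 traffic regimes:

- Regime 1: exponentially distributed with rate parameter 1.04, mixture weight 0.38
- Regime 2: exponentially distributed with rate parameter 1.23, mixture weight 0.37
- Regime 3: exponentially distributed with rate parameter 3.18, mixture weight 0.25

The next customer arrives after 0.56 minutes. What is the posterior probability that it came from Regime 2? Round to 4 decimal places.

P(component k | x) = w_k·f_k(x) / marginal(x), where marginal(x) = Σ_j w_j·f_j(x).
Component likelihoods at x = 0.56 minutes:
  f_1 = 0.580898
  f_2 = 0.617679
  f_3 = 0.53584
Weight by the priors:
  w_1·f_1 = 0.38 × 0.580898 = 0.220741
  w_2·f_2 = 0.37 × 0.617679 = 0.228541
  w_3·f_3 = 0.25 × 0.53584 = 0.13396
Marginal: 0.220741 + 0.228541 + 0.13396 = 0.583243
So the posterior for Regime 2 is 0.228541 / 0.583243 ≈ 0.3918.

0.3918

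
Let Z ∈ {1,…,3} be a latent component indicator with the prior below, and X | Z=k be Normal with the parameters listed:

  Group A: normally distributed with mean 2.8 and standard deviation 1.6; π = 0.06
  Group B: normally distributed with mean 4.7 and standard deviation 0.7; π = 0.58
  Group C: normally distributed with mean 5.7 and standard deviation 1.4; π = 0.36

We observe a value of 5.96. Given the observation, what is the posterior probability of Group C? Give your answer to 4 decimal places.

P(component k | x) = π_k·f_k(x) / marginal(x), where marginal(x) = Σ_j π_j·f_j(x).
Evaluate each component's likelihood at the observed value:
  L_A = 0.0354634
  L_B = 0.112786
  L_C = 0.280087
Unnormalised posteriors:
  π_A·L_A = 0.06 × 0.0354634 = 0.0021278
  π_B·L_B = 0.58 × 0.112786 = 0.0654158
  π_C·L_C = 0.36 × 0.280087 = 0.100831
Evidence: 0.0021278 + 0.0654158 + 0.100831 = 0.168375
P(Group C | data) ≈ 0.5988

0.5988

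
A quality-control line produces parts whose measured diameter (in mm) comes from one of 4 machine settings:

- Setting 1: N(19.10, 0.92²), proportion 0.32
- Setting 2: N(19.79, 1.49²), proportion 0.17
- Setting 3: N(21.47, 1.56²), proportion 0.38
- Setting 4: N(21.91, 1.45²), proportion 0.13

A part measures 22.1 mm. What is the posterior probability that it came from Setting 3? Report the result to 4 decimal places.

0.6425

Posterior ∝ prior × likelihood, so P(k | x) ∝ π_k f_k(x); normalise over all components.
Evaluate each component's likelihood at the observed value:
  p_1 = (1/(0.92·√(2π)))·exp(−(22.1−19.10)²/(2·0.92²)) = 0.433633·exp(-5.31664) = 0.00212881
  p_2 = (1/(1.49·√(2π)))·exp(−(22.1−19.79)²/(2·1.49²)) = 0.267746·exp(-1.20177) = 0.0805011
  p_3 = (1/(1.56·√(2π)))·exp(−(22.1−21.47)²/(2·1.56²)) = 0.255732·exp(-0.08155) = 0.235706
  p_4 = (1/(1.45·√(2π)))·exp(−(22.1−21.91)²/(2·1.45²)) = 0.275133·exp(-0.00859) = 0.272781
Prior × likelihood for each component:
  π_1·p_1 = 0.32 × 0.00212881 = 0.000681219
  π_2·p_2 = 0.17 × 0.0805011 = 0.0136852
  π_3·p_3 = 0.38 × 0.235706 = 0.0895683
  π_4·p_4 = 0.13 × 0.272781 = 0.0354615
Evidence: 0.000681219 + 0.0136852 + 0.0895683 + 0.0354615 = 0.139396
P(Setting 3 | data) ≈ 0.6425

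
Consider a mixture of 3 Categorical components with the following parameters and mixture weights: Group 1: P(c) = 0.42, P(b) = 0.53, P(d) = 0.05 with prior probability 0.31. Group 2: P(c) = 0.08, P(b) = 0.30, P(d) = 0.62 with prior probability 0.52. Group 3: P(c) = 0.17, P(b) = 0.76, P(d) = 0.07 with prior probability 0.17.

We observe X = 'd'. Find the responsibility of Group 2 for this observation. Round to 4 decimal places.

Posterior ∝ prior × likelihood, so P(k | x) ∝ P(Z=k) f_k(x); normalise over all components.
Categorical probabilities:
  L_1 = P(d | comp) = 0.05
  L_2 = P(d | comp) = 0.62
  L_3 = P(d | comp) = 0.07
Weight by the priors:
  P(Z=1)·L_1 = 0.31 × 0.05 = 0.0155
  P(Z=2)·L_2 = 0.52 × 0.62 = 0.3224
  P(Z=3)·L_3 = 0.17 × 0.07 = 0.0119
Denominator: 0.0155 + 0.3224 + 0.0119 = 0.3498
P(Group 2 | 'd') ≈ 0.9217

0.9217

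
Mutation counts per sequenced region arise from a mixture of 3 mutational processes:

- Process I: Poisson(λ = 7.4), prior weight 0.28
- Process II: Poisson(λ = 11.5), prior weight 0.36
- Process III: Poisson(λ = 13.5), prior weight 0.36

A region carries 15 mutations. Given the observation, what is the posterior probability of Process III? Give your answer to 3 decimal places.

Apply Bayes' rule: the posterior for each component is proportional to its prior times its likelihood at x.
Poisson probabilities:
  L_I = e^(−7.4)·7.4^15/15! = 0.00510737
  L_II = e^(−11.5)·11.5^15/15! = 0.063035
  L_III = e^(−13.5)·13.5^15/15! = 0.0945217
Unnormalised posteriors:
  P(Z=I)·L_I = 0.28 × 0.00510737 = 0.00143006
  P(Z=II)·L_II = 0.36 × 0.063035 = 0.0226926
  P(Z=III)·L_III = 0.36 × 0.0945217 = 0.0340278
Denominator: 0.00143006 + 0.0226926 + 0.0340278 = 0.0581504
Responsibility of Process III: 0.0340278 / 0.0581504 ≈ 0.585

0.585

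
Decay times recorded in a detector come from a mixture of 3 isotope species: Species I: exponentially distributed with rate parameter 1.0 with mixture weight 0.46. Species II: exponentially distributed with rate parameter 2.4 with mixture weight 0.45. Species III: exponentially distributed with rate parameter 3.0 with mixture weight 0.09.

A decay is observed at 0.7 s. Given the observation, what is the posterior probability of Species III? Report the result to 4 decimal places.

0.0714

P(component k | x) = π_k·f_k(x) / marginal(x), where marginal(x) = Σ_j π_j·f_j(x).
Evaluate each component's likelihood at the observed value:
  L_I = 0.496585
  L_II = 0.447298
  L_III = 0.367369
Multiply by the mixture weights:
  π_I·L_I = 0.46 × 0.496585 = 0.228429
  π_II·L_II = 0.45 × 0.447298 = 0.201284
  π_III·L_III = 0.09 × 0.367369 = 0.0330632
Marginal: 0.228429 + 0.201284 + 0.0330632 = 0.462776
So the posterior for Species III is 0.0330632 / 0.462776 ≈ 0.0714.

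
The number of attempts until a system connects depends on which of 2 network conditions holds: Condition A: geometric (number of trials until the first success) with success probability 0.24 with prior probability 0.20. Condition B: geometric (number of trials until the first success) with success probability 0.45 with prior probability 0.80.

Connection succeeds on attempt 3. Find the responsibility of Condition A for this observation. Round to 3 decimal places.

0.203

By Bayes' theorem, P(k | x) = π_k f_k(x) / Σ_j π_j f_j(x).
Component likelihoods at x = 3:
  f_A = 0.24·(1−0.24)^2 = 0.24·0.5776 = 0.138624
  f_B = 0.45·(1−0.45)^2 = 0.45·0.3025 = 0.136125
Prior × likelihood for each component:
  π_A·f_A = 0.20 × 0.138624 = 0.0277248
  π_B·f_B = 0.80 × 0.136125 = 0.1089
Normaliser: 0.0277248 + 0.1089 = 0.136625
So the posterior for Condition A is 0.0277248 / 0.136625 ≈ 0.203.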